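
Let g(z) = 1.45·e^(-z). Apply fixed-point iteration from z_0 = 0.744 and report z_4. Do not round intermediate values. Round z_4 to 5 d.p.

z_1 = g(0.744000) = 0.689053
z_2 = g(0.689053) = 0.727974
z_3 = g(0.727974) = 0.700185
z_4 = g(0.700185) = 0.719915

0.71992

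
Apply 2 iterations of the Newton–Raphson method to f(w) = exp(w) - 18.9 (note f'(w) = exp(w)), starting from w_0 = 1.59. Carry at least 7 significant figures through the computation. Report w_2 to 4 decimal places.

w_0 = 1.590000: f = -13.996251, f' = 4.903749 → w_1 = 1.590000 - (-13.996251)/(4.903749) = 4.444194
w_1 = 4.444194: f = 66.231240, f' = 85.131240 → w_2 = 4.444194 - (66.231240)/(85.131240) = 3.666204

3.6662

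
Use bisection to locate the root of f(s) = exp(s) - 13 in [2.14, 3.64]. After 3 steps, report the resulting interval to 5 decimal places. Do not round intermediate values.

f(2.140000) = -4.500562, f(3.640000) = 25.091837 (opposite signs)
step 1: m = 2.890000, f(m) = 4.993310 > 0 → root in [2.140000, 2.890000]
step 2: m = 2.515000, f(m) = -0.633391 < 0 → root in [2.515000, 2.890000]
step 3: m = 2.702500, f(m) = 1.916978 > 0 → root in [2.515000, 2.702500]

[2.51500, 2.70250]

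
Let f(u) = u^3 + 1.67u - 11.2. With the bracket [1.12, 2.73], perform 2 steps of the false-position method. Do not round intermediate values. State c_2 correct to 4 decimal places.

f(1.120000) = -7.924672, f(2.730000) = 13.705517
step 1: c = 1.709857, f(c) = -3.345580 < 0 → new bracket [1.709857, 2.730000]
step 2: c = 1.910018, f(c) = -1.042196 < 0 → new bracket [1.910018, 2.730000]

1.9100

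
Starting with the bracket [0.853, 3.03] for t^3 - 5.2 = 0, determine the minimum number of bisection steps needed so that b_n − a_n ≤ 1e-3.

Initial width b − a = 3.03 − 0.853 = 2.177000.
After n steps the width is (b−a)/2^n; need (b−a)/2^n ≤ 1e-3.
So n ≥ log₂(2.177000/1e-3) = log₂(2177.0000) ≈ 11.0881.
Hence n = 12.

12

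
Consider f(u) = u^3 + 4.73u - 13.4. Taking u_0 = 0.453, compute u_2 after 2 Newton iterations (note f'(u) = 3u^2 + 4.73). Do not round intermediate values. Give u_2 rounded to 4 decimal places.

Newton update: u ← u − f(u)/f'(u).
u_0 = 0.453000: f = -11.164350, f' = 5.345627 → u_1 = 0.453000 - (-11.164350)/(5.345627) = 2.541502
u_1 = 2.541502: f = 15.037446, f' = 24.107691 → u_2 = 2.541502 - (15.037446)/(24.107691) = 1.917740

1.9177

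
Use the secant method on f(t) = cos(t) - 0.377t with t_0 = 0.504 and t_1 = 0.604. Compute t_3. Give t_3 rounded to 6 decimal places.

1.114452

f(t_0) = 0.685650, f(t_1) = 0.595362
t_2 = 0.604000 - (0.595362)·(0.604000 - 0.504000)/(0.595362 - (0.685650)) = 1.263408; f(t_2) = -0.173735
t_3 = 1.263408 - (-0.173735)·(1.263408 - 0.604000)/(-0.173735 - (0.595362)) = 1.114452; f(t_3) = 0.020522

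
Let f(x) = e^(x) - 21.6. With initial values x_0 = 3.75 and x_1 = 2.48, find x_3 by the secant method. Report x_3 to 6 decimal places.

3.137441

f(x_0) = 20.921082, f(x_1) = -9.658736
x_2 = 2.480000 - (-9.658736)·(2.480000 - 3.750000)/(-9.658736 - (20.921082)) = 2.881134; f(x_2) = -3.765520
x_3 = 2.881134 - (-3.765520)·(2.881134 - 2.480000)/(-3.765520 - (-9.658736)) = 3.137441; f(x_3) = 1.444829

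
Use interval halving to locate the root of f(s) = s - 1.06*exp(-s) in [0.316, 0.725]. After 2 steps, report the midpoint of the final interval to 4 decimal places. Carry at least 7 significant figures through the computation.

0.5716

f(0.316000) = -0.456803, f(0.725000) = 0.211616 (opposite signs)
step 1: m = 0.520500, f(m) = -0.109377 < 0 → root in [0.520500, 0.725000]
step 2: m = 0.622750, f(m) = 0.054095 > 0 → root in [0.520500, 0.622750]
Midpoint of [0.520500, 0.622750] = 0.571625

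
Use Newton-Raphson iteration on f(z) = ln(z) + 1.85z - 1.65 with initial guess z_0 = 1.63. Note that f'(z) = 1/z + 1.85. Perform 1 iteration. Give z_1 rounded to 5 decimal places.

0.87738

z_0 = 1.630000: f = 1.854080, f' = 2.463497 → z_1 = 1.630000 - (1.854080)/(2.463497) = 0.877379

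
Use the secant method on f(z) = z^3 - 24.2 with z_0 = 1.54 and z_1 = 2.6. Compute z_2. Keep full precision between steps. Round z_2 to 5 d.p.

3.10428

f(z_0) = -20.547736, f(z_1) = -6.624000
z_2 = 2.600000 - (-6.624000)·(2.600000 - 1.540000)/(-6.624000 - (-20.547736)) = 3.104278; f(z_2) = 5.714518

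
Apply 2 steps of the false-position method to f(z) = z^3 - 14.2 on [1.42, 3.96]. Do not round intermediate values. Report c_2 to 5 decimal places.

2.17691

False-position update: c = (a·f(b) − b·f(a))/(f(b) − f(a)); replace the endpoint whose sign matches f(c).
f(1.420000) = -11.336712, f(3.960000) = 47.899136
step 1: c = 1.906112, f(c) = -7.274595 < 0 → new bracket [1.906112, 3.960000]
step 2: c = 2.176915, f(c) = -3.883693 < 0 → new bracket [2.176915, 3.960000]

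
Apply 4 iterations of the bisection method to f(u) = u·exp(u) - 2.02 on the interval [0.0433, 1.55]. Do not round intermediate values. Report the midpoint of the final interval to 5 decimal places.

f(0.043300) = -1.974784, f(1.550000) = 5.282779 (opposite signs)
step 1: m = 0.796650, f(m) = -0.252952 < 0 → root in [0.796650, 1.550000]
step 2: m = 1.173325, f(m) = 1.773035 > 0 → root in [0.796650, 1.173325]
step 3: m = 0.984987, f(m) = 0.617578 > 0 → root in [0.796650, 0.984987]
step 4: m = 0.890819, f(m) = 0.151036 > 0 → root in [0.796650, 0.890819]
Midpoint of [0.796650, 0.890819] = 0.843734

0.84373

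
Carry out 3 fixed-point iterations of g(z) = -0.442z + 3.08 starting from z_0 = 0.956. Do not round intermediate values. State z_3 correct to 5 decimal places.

z_1 = g(0.956000) = 2.657448
z_2 = g(2.657448) = 1.905408
z_3 = g(1.905408) = 2.237810

2.23781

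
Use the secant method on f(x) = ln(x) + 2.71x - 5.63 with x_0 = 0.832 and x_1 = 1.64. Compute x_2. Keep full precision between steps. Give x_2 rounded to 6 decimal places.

Secant update: x_(k+1) = x_k − f(x_k)·(x_k − x_(k-1))/(f(x_k) − f(x_(k-1))).
f(x_0) = -3.559203, f(x_1) = -0.690904
x_2 = 1.640000 - (-0.690904)·(1.640000 - 0.832000)/(-0.690904 - (-3.559203)) = 1.834628; f(x_2) = -0.051318

1.834628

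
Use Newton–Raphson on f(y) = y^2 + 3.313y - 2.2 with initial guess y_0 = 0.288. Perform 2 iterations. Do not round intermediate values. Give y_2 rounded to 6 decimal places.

f'(y) = 2y + 3.313
y_0 = 0.288000: f = -1.162912, f' = 3.889000 → y_1 = 0.288000 - (-1.162912)/(3.889000) = 0.587026
y_1 = 0.587026: f = 0.089417, f' = 4.487052 → y_2 = 0.587026 - (0.089417)/(4.487052) = 0.567098

0.567098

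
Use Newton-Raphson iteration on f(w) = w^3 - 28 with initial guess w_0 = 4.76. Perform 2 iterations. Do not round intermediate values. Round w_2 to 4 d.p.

3.1163

f'(w) = 3w^2
w_0 = 4.760000: f = 79.850176, f' = 67.972800 → w_1 = 4.760000 - (79.850176)/(67.972800) = 3.585263
w_1 = 3.585263: f = 18.085360, f' = 38.562328 → w_2 = 3.585263 - (18.085360)/(38.562328) = 3.116272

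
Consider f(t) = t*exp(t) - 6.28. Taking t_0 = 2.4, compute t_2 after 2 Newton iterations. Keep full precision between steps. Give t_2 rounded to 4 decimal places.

Newton update: t ← t − f(t)/f'(t).
f'(t) = (t+1)*exp(t)
t_0 = 2.400000: f = 20.175623, f' = 37.478800 → t_1 = 2.400000 - (20.175623)/(37.478800) = 1.861679
t_1 = 1.861679: f = 5.699033, f' = 18.413564 → t_2 = 1.861679 - (5.699033)/(18.413564) = 1.552177

1.5522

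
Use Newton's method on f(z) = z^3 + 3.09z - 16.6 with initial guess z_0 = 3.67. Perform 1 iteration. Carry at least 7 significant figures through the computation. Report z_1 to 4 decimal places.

Newton update: z ← z − f(z)/f'(z).
f'(z) = 3z^2 + 3.09
z_0 = 3.670000: f = 44.171163, f' = 43.496700 → z_1 = 3.670000 - (44.171163)/(43.496700) = 2.654494

2.6545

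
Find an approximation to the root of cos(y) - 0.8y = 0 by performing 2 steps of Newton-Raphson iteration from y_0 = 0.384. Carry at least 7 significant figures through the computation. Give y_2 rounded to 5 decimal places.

f'(y) = -sin(y) - 0.8
y_0 = 0.384000: f = 0.619974, f' = -1.174632 → y_1 = 0.384000 - (0.619974)/(-1.174632) = 0.911802
y_1 = 0.911802: f = -0.117120, f' = -1.590609 → y_2 = 0.911802 - (-0.117120)/(-1.590609) = 0.838170

0.83817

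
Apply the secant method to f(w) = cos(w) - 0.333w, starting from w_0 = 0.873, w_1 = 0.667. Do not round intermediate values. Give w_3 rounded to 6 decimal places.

1.165231

f(w_0) = 0.351822, f(w_1) = 0.563570
w_2 = 0.667000 - (0.563570)·(0.667000 - 0.873000)/(0.563570 - (0.351822)) = 1.215271; f(w_2) = -0.056602
w_3 = 1.215271 - (-0.056602)·(1.215271 - 0.667000)/(-0.056602 - (0.563570)) = 1.165231; f(w_3) = 0.006516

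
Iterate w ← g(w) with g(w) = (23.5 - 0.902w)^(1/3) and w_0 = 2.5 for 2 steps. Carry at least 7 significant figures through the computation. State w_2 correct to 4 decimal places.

w_1 = g(2.500000) = 2.769612
w_2 = g(2.769612) = 2.759003

2.7590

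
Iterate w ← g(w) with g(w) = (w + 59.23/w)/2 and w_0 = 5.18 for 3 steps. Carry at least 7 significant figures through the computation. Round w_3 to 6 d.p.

w_1 = g(5.180000) = 8.307181
w_2 = g(8.307181) = 7.718578
w_3 = g(7.718578) = 7.696136

7.696136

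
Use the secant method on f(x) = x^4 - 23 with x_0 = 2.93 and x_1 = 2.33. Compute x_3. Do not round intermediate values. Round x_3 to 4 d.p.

2.1946

Secant update: x_(k+1) = x_k − f(x_k)·(x_k − x_(k-1))/(f(x_k) − f(x_(k-1))).
f(x_0) = 50.700508, f(x_1) = 6.472955
x_2 = 2.330000 - (6.472955)·(2.330000 - 2.930000)/(6.472955 - (50.700508)) = 2.242187; f(x_2) = 2.274757
x_3 = 2.242187 - (2.274757)·(2.242187 - 2.330000)/(2.274757 - (6.472955)) = 2.194606; f(x_3) = 0.196687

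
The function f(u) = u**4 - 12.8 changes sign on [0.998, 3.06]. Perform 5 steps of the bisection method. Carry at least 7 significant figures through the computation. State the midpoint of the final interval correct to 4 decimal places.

1.8679

f(0.998000) = -11.807976, f(3.060000) = 74.877005 (opposite signs)
step 1: m = 2.029000, f(m) = 4.148380 > 0 → root in [0.998000, 2.029000]
step 2: m = 1.513500, f(m) = -7.552775 < 0 → root in [1.513500, 2.029000]
step 3: m = 1.771250, f(m) = -2.957182 < 0 → root in [1.771250, 2.029000]
step 4: m = 1.900125, f(m) = 0.235530 > 0 → root in [1.771250, 1.900125]
step 5: m = 1.835688, f(m) = -1.444794 < 0 → root in [1.835688, 1.900125]
Midpoint of [1.835688, 1.900125] = 1.867906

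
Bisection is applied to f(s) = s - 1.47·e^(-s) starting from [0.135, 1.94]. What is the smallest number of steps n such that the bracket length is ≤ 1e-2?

Initial width b − a = 1.94 − 0.135 = 1.805000.
After n steps the width is (b−a)/2^n; need (b−a)/2^n ≤ 1e-2.
So n ≥ log₂(1.805000/1e-2) = log₂(180.5000) ≈ 7.4959.
Hence n = 8.

8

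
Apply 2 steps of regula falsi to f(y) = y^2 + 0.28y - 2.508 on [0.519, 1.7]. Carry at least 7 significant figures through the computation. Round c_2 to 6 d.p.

f(0.519000) = -2.093319, f(1.700000) = 0.858000
step 1: c = 1.356663, f(c) = -0.287601 < 0 → new bracket [1.356663, 1.700000]
step 2: c = 1.442857, f(c) = -0.022164 < 0 → new bracket [1.442857, 1.700000]

1.442857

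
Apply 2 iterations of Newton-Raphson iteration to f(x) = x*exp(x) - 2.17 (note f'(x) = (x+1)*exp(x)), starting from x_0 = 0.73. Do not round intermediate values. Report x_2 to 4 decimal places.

x_0 = 0.730000: f = -0.655191, f' = 3.589889 → x_1 = 0.730000 - (-0.655191)/(3.589889) = 0.912510
x_1 = 0.912510: f = 0.102667, f' = 4.763233 → x_2 = 0.912510 - (0.102667)/(4.763233) = 0.890956

0.8910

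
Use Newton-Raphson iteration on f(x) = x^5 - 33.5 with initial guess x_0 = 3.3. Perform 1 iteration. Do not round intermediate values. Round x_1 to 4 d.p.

f'(x) = 5x^4
x_0 = 3.300000: f = 357.853930, f' = 592.960500 → x_1 = 3.300000 - (357.853930)/(592.960500) = 2.696496

2.6965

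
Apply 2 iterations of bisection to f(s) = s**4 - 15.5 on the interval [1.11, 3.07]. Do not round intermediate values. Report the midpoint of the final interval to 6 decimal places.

1.845000

f(1.110000) = -13.981930, f(3.070000) = 73.328740 (opposite signs)
step 1: m = 2.090000, f(m) = 3.580298 > 0 → root in [1.110000, 2.090000]
step 2: m = 1.600000, f(m) = -8.946400 < 0 → root in [1.600000, 2.090000]
Midpoint of [1.600000, 2.090000] = 1.845000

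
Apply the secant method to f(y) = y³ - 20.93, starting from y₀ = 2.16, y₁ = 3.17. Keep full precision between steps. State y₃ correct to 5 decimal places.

2.74299

f(y_0) = -10.852304, f(y_1) = 10.925013
y_2 = 3.170000 - (10.925013)·(3.170000 - 2.160000)/(10.925013 - (-10.852304)) = 2.663314; f(y_2) = -2.038472
y_3 = 2.663314 - (-2.038472)·(2.663314 - 3.170000)/(-2.038472 - (10.925013)) = 2.742989; f(y_3) = -0.291784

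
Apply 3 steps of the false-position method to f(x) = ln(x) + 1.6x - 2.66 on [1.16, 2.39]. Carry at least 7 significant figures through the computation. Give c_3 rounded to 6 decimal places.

1.436259

f(1.160000) = -0.655580, f(2.390000) = 2.035293
step 1: c = 1.459666, f(c) = 0.053673 > 0 → new bracket [1.160000, 1.459666]
step 2: c = 1.436989, f(c) = 0.001731 > 0 → new bracket [1.160000, 1.436989]
step 3: c = 1.436259, f(c) = 0.000056 > 0 → new bracket [1.160000, 1.436259]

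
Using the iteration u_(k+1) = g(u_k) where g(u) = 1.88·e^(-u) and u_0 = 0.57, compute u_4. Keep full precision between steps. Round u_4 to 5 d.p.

u_1 = g(0.570000) = 1.063188
u_2 = g(1.063188) = 0.649264
u_3 = g(0.649264) = 0.982169
u_4 = g(0.982169) = 0.704056

0.70406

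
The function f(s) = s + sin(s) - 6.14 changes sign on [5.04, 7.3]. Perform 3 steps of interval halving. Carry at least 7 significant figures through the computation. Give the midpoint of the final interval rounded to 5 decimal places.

6.31125

f(5.040000) = -2.046814, f(7.300000) = 2.010437 (opposite signs)
step 1: m = 6.170000, f(m) = -0.082944 < 0 → root in [6.170000, 7.300000]
step 2: m = 6.735000, f(m) = 1.031599 > 0 → root in [6.170000, 6.735000]
step 3: m = 6.452500, f(m) = 0.481007 > 0 → root in [6.170000, 6.452500]
Midpoint of [6.170000, 6.452500] = 6.311250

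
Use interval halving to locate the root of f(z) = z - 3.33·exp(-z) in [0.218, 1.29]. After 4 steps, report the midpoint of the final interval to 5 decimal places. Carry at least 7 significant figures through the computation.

1.12250

f(0.218000) = -2.459738, f(1.290000) = 0.373348 (opposite signs)
step 1: m = 0.754000, f(m) = -0.812701 < 0 → root in [0.754000, 1.290000]
step 2: m = 1.022000, f(m) = -0.176382 < 0 → root in [1.022000, 1.290000]
step 3: m = 1.156000, f(m) = 0.107907 > 0 → root in [1.022000, 1.156000]
step 4: m = 1.089000, f(m) = -0.031721 < 0 → root in [1.089000, 1.156000]
Midpoint of [1.089000, 1.156000] = 1.122500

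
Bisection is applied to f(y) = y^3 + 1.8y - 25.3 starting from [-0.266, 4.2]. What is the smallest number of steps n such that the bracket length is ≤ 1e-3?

13

Initial width b − a = 4.2 − -0.266 = 4.466000.
After n steps the width is (b−a)/2^n; need (b−a)/2^n ≤ 1e-3.
So n ≥ log₂(4.466000/1e-3) = log₂(4466.0000) ≈ 12.1248.
Hence n = 13.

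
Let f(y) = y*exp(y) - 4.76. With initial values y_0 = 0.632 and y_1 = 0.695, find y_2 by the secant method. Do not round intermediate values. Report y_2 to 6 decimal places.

Secant update: y_(k+1) = y_k − f(y_k)·(y_k − y_(k-1))/(f(y_k) − f(y_(k-1))).
f(y_0) = -3.570974, f(y_1) = -3.367422
y_2 = 0.695000 - (-3.367422)·(0.695000 - 0.632000)/(-3.367422 - (-3.570974)) = 1.737227; f(y_2) = 5.110167

1.737227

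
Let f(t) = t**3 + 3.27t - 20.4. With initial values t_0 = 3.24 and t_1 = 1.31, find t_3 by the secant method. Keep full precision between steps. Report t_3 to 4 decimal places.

2.4978

f(t_0) = 24.207024, f(t_1) = -13.868209
t_2 = 1.310000 - (-13.868209)·(1.310000 - 3.240000)/(-13.868209 - (24.207024)) = 2.012967; f(t_2) = -5.660978
t_3 = 2.012967 - (-5.660978)·(2.012967 - 1.310000)/(-5.660978 - (-13.868209)) = 2.497842; f(t_3) = 3.352527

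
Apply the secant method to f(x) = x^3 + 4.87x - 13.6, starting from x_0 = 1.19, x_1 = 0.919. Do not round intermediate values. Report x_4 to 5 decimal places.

1.72476

f(x_0) = -6.119541, f(x_1) = -8.348318
x_2 = 0.919000 - (-8.348318)·(0.919000 - 1.190000)/(-8.348318 - (-6.119541)) = 1.934083; f(x_2) = 3.053766
x_3 = 1.934083 - (3.053766)·(1.934083 - 0.919000)/(3.053766 - (-8.348318)) = 1.662218; f(x_3) = -0.912339
x_4 = 1.662218 - (-0.912339)·(1.662218 - 1.934083)/(-0.912339 - (3.053766)) = 1.724756; f(x_4) = -0.069657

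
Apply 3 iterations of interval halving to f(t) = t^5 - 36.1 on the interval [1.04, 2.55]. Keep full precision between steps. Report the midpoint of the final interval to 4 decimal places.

f(1.040000) = -34.883347, f(2.550000) = 71.720391 (opposite signs)
step 1: m = 1.795000, f(m) = -17.465306 < 0 → root in [1.795000, 2.550000]
step 2: m = 2.172500, f(m) = 12.294825 > 0 → root in [1.795000, 2.172500]
step 3: m = 1.983750, f(m) = -5.379046 < 0 → root in [1.983750, 2.172500]
Midpoint of [1.983750, 2.172500] = 2.078125

2.0781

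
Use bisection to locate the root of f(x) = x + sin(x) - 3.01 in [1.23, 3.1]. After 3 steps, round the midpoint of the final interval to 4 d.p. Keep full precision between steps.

f(1.230000) = -0.837511, f(3.100000) = 0.131581 (opposite signs)
step 1: m = 2.165000, f(m) = -0.016405 < 0 → root in [2.165000, 3.100000]
step 2: m = 2.632500, f(m) = 0.109885 > 0 → root in [2.165000, 2.632500]
step 3: m = 2.398750, f(m) = 0.065134 > 0 → root in [2.165000, 2.398750]
Midpoint of [2.165000, 2.398750] = 2.281875

2.2819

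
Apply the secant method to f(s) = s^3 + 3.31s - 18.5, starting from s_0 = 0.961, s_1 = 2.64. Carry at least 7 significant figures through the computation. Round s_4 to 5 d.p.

f(s_0) = -14.431586, f(s_1) = 8.638144
s_2 = 2.640000 - (8.638144)·(2.640000 - 0.961000)/(8.638144 - (-14.431586)) = 2.011321; f(s_2) = -3.705898
s_3 = 2.011321 - (-3.705898)·(2.011321 - 2.640000)/(-3.705898 - (8.638144)) = 2.200062; f(s_3) = -0.568898
s_4 = 2.200062 - (-0.568898)·(2.200062 - 2.011321)/(-0.568898 - (-3.705898)) = 2.234290; f(s_4) = 0.049192

2.23429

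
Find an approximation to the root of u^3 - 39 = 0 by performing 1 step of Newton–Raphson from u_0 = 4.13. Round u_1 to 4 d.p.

3.5155

f'(u) = 3u^2
u_0 = 4.130000: f = 31.444997, f' = 51.170700 → u_1 = 4.130000 - (31.444997)/(51.170700) = 3.515488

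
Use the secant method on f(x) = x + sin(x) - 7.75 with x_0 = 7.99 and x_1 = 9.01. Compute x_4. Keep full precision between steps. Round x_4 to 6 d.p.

Secant update: x_(k+1) = x_k − f(x_k)·(x_k − x_(k-1))/(f(x_k) − f(x_(k-1))).
f(x_0) = 1.230764, f(x_1) = 1.662987
x_2 = 9.010000 - (1.662987)·(9.010000 - 7.990000)/(1.662987 - (1.230764)) = 5.085529; f(x_2) = -3.595658
x_3 = 5.085529 - (-3.595658)·(5.085529 - 9.010000)/(-3.595658 - (1.662987)) = 7.768931; f(x_3) = 1.015316
x_4 = 7.768931 - (1.015316)·(7.768931 - 5.085529)/(1.015316 - (-3.595658)) = 7.178058; f(x_4) = 0.208187

7.178058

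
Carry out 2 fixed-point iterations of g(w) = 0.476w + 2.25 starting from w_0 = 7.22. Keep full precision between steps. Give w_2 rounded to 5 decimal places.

w_1 = g(7.220000) = 5.686720
w_2 = g(5.686720) = 4.956879

4.95688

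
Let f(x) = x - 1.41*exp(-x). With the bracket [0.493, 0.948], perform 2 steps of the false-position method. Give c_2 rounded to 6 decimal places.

f(0.493000) = -0.368216, f(0.948000) = 0.401603
step 1: c = 0.710633, f(c) = 0.017854 > 0 → new bracket [0.493000, 0.710633]
step 2: c = 0.700569, f(c) = 0.000782 > 0 → new bracket [0.493000, 0.700569]

0.700569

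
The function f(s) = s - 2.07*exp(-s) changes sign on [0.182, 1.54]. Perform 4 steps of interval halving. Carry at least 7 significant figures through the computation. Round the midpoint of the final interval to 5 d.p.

f(0.182000) = -1.543555, f(1.540000) = 1.096231 (opposite signs)
step 1: m = 0.861000, f(m) = -0.014070 < 0 → root in [0.861000, 1.540000]
step 2: m = 1.200500, f(m) = 0.577340 > 0 → root in [0.861000, 1.200500]
step 3: m = 1.030750, f(m) = 0.292300 > 0 → root in [0.861000, 1.030750]
step 4: m = 0.945875, f(m) = 0.142012 > 0 → root in [0.861000, 0.945875]
Midpoint of [0.861000, 0.945875] = 0.903437

0.90344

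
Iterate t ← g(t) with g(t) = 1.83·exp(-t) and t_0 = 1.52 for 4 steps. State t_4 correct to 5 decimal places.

t_1 = g(1.520000) = 0.400243
t_2 = g(0.400243) = 1.226388
t_3 = g(1.226388) = 0.536831
t_4 = g(0.536831) = 1.069814

1.06981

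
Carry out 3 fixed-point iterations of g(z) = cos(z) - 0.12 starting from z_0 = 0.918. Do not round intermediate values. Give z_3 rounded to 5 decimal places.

z_1 = g(0.918000) = 0.487410
z_2 = g(0.487410) = 0.763549
z_3 = g(0.763549) = 0.602387

0.60239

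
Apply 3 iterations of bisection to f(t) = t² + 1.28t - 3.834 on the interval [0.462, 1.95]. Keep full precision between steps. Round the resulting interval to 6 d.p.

[1.392000, 1.578000]

f(0.462000) = -3.029196, f(1.950000) = 2.464500 (opposite signs)
step 1: m = 1.206000, f(m) = -0.835884 < 0 → root in [1.206000, 1.950000]
step 2: m = 1.578000, f(m) = 0.675924 > 0 → root in [1.206000, 1.578000]
step 3: m = 1.392000, f(m) = -0.114576 < 0 → root in [1.392000, 1.578000]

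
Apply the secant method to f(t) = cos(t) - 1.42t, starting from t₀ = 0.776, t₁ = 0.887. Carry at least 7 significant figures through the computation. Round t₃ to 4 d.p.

0.5871

f(t_0) = -0.388199, f(t_1) = -0.627800
t_2 = 0.887000 - (-0.627800)·(0.887000 - 0.776000)/(-0.627800 - (-0.388199)) = 0.596159; f(t_2) = -0.019047
t_3 = 0.596159 - (-0.019047)·(0.596159 - 0.887000)/(-0.019047 - (-0.627800)) = 0.587059; f(t_3) = -0.001050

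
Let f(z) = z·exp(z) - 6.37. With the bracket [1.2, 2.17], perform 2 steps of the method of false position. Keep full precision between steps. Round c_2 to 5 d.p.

f(1.200000) = -2.385860, f(2.170000) = 12.635476
step 1: c = 1.354066, f(c) = -1.125506 < 0 → new bracket [1.354066, 2.170000]
step 2: c = 1.420801, f(c) = -0.487261 < 0 → new bracket [1.420801, 2.170000]

1.42080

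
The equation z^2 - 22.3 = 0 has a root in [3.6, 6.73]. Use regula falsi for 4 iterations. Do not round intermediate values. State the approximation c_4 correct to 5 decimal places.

False-position update: c = (a·f(b) − b·f(a))/(f(b) − f(a)); replace the endpoint whose sign matches f(c).
f(3.600000) = -9.340000, f(6.730000) = 22.992900
step 1: c = 4.504163, f(c) = -2.012519 < 0 → new bracket [4.504163, 6.730000]
step 2: c = 4.683305, f(c) = -0.366651 < 0 → new bracket [4.683305, 6.730000]
step 3: c = 4.715430, f(c) = -0.064718 < 0 → new bracket [4.715430, 6.730000]
step 4: c = 4.721085, f(c) = -0.011359 < 0 → new bracket [4.721085, 6.730000]

4.72108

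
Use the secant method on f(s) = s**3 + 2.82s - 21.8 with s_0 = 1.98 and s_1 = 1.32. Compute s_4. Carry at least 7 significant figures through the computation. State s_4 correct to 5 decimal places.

Secant update: s_(k+1) = s_k − f(s_k)·(s_k − s_(k-1))/(f(s_k) − f(s_(k-1))).
f(s_0) = -8.454008, f(s_1) = -15.777632
s_2 = 1.320000 - (-15.777632)·(1.320000 - 1.980000)/(-15.777632 - (-8.454008)) = 2.741869; f(s_2) = 6.545029
s_3 = 2.741869 - (6.545029)·(2.741869 - 1.320000)/(6.545029 - (-15.777632)) = 2.324976; f(s_3) = -2.675884
s_4 = 2.324976 - (-2.675884)·(2.324976 - 2.741869)/(-2.675884 - (6.545029)) = 2.445957; f(s_4) = -0.268958

2.44596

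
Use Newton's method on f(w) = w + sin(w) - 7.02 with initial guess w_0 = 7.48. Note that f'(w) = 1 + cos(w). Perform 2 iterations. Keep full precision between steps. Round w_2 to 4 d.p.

w_0 = 7.480000: f = 1.390880, f' = 1.365325 → w_1 = 7.480000 - (1.390880)/(1.365325) = 6.461283
w_1 = 6.461283: f = -0.381560, f' = 1.984183 → w_2 = 6.461283 - (-0.381560)/(1.984183) = 6.653584

6.6536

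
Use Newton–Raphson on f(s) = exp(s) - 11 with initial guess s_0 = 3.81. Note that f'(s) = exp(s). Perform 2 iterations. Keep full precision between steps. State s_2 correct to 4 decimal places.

s_0 = 3.810000: f = 34.150439, f' = 45.150439 → s_1 = 3.810000 - (34.150439)/(45.150439) = 3.053630
s_1 = 3.053630: f = 10.192132, f' = 21.192132 → s_2 = 3.053630 - (10.192132)/(21.192132) = 2.572691

2.5727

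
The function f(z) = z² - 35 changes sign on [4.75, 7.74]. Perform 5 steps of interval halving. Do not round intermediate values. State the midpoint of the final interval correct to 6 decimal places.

f(4.750000) = -12.437500, f(7.740000) = 24.907600 (opposite signs)
step 1: m = 6.245000, f(m) = 4.000025 > 0 → root in [4.750000, 6.245000]
step 2: m = 5.497500, f(m) = -4.777494 < 0 → root in [5.497500, 6.245000]
step 3: m = 5.871250, f(m) = -0.528423 < 0 → root in [5.871250, 6.245000]
step 4: m = 6.058125, f(m) = 1.700879 > 0 → root in [5.871250, 6.058125]
step 5: m = 5.964688, f(m) = 0.577497 > 0 → root in [5.871250, 5.964688]
Midpoint of [5.871250, 5.964688] = 5.917969

5.917969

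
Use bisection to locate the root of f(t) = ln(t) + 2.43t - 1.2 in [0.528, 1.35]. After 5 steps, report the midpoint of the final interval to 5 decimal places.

0.66928

f(0.528000) = -0.555619, f(1.350000) = 2.380605 (opposite signs)
step 1: m = 0.939000, f(m) = 1.018830 > 0 → root in [0.528000, 0.939000]
step 2: m = 0.733500, f(m) = 0.272477 > 0 → root in [0.528000, 0.733500]
step 3: m = 0.630750, f(m) = -0.128123 < 0 → root in [0.630750, 0.733500]
step 4: m = 0.682125, f(m) = 0.075021 > 0 → root in [0.630750, 0.682125]
step 5: m = 0.656438, f(m) = -0.025785 < 0 → root in [0.656438, 0.682125]
Midpoint of [0.656438, 0.682125] = 0.669281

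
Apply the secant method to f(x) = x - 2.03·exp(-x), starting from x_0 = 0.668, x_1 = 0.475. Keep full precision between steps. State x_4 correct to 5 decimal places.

f(x_0) = -0.372848, f(x_1) = -0.787427
x_2 = 0.475000 - (-0.787427)·(0.475000 - 0.668000)/(-0.787427 - (-0.372848)) = 0.841573; f(x_2) = -0.033422
x_3 = 0.841573 - (-0.033422)·(0.841573 - 0.475000)/(-0.033422 - (-0.787427)) = 0.857822; f(x_3) = -0.003071
x_4 = 0.857822 - (-0.003071)·(0.857822 - 0.841573)/(-0.003071 - (-0.033422)) = 0.859466; f(x_4) = -0.000013

0.85947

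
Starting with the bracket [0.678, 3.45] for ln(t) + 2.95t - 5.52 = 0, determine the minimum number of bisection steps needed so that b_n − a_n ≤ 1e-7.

25

Initial width b − a = 3.45 − 0.678 = 2.772000.
After n steps the width is (b−a)/2^n; need (b−a)/2^n ≤ 1e-7.
So n ≥ log₂(2.772000/1e-7) = log₂(27720000.0000) ≈ 24.7244.
Hence n = 25.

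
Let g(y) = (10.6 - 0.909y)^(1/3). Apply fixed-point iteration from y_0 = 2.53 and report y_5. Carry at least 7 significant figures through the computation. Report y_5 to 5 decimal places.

2.05895

y_1 = g(2.530000) = 2.024713
y_2 = g(2.024713) = 2.061391
y_3 = g(2.061391) = 2.058772
y_4 = g(2.058772) = 2.058959
y_5 = g(2.058959) = 2.058946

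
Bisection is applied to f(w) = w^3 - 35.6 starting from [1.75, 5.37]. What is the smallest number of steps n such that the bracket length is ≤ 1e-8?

29

Initial width b − a = 5.37 − 1.75 = 3.620000.
After n steps the width is (b−a)/2^n; need (b−a)/2^n ≤ 1e-8.
So n ≥ log₂(3.620000/1e-8) = log₂(362000000.0000) ≈ 28.4314.
Hence n = 29.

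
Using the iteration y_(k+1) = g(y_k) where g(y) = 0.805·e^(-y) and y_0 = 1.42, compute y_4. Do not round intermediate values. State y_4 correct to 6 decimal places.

0.531595

y_1 = g(1.420000) = 0.194580
y_2 = g(0.194580) = 0.662660
y_3 = g(0.662660) = 0.414960
y_4 = g(0.414960) = 0.531595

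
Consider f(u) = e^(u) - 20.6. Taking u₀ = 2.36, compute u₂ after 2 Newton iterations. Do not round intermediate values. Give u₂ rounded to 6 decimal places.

3.061018

f'(u) = e^(u)
u_0 = 2.360000: f = -10.009049, f' = 10.590951 → u_1 = 2.360000 - (-10.009049)/(10.590951) = 3.305057
u_1 = 3.305057: f = 6.650084, f' = 27.250084 → u_2 = 3.305057 - (6.650084)/(27.250084) = 3.061018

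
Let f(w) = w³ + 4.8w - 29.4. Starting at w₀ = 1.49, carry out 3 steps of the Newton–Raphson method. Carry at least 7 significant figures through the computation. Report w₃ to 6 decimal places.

Newton update: w ← w − f(w)/f'(w).
f'(w) = 3w² + 4.8
w_0 = 1.490000: f = -18.940051, f' = 11.460300 → w_1 = 1.490000 - (-18.940051)/(11.460300) = 3.142666
w_1 = 3.142666: f = 16.722873, f' = 34.429053 → w_2 = 3.142666 - (16.722873)/(34.429053) = 2.656946
w_2 = 2.656946: f = 2.109696, f' = 25.978093 → w_3 = 2.656946 - (2.109696)/(25.978093) = 2.575736

2.575736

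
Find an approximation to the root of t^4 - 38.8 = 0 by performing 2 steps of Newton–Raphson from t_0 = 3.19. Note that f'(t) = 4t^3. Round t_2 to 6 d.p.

2.516083

t_0 = 3.190000: f = 64.753011, f' = 129.847036 → t_1 = 3.190000 - (64.753011)/(129.847036) = 2.691313
t_1 = 2.691313: f = 13.663459, f' = 77.974515 → t_2 = 2.691313 - (13.663459)/(77.974515) = 2.516083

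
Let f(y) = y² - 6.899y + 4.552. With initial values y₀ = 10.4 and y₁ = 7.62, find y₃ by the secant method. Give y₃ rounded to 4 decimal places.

6.2693

f(y_0) = 40.962400, f(y_1) = 10.046020
y_2 = 7.620000 - (10.046020)·(7.620000 - 10.400000)/(10.046020 - (40.962400)) = 6.716662; f(y_2) = 3.327298
y_3 = 6.716662 - (3.327298)·(6.716662 - 7.620000)/(3.327298 - (10.046020)) = 6.269304; f(y_3) = 0.604245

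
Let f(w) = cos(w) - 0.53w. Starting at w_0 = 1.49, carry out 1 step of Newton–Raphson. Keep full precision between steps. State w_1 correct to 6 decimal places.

1.025617

f'(w) = -sin(w) - 0.53
w_0 = 1.490000: f = -0.708992, f' = -1.526738 → w_1 = 1.490000 - (-0.708992)/(-1.526738) = 1.025617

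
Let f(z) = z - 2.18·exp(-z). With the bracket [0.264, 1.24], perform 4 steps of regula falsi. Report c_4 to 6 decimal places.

f(0.264000) = -1.410182, f(1.240000) = 0.609142
step 1: c = 0.945583, f(c) = 0.098756 > 0 → new bracket [0.264000, 0.945583]
step 2: c = 0.900976, f(c) = 0.015518 > 0 → new bracket [0.264000, 0.900976]
step 3: c = 0.894042, f(c) = 0.002424 > 0 → new bracket [0.264000, 0.894042]
step 4: c = 0.892961, f(c) = 0.000378 > 0 → new bracket [0.264000, 0.892961]

0.892961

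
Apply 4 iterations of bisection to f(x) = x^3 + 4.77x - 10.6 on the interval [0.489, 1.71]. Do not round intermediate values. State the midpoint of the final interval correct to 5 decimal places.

1.51922

f(0.489000) = -8.150540, f(1.710000) = 2.556911 (opposite signs)
step 1: m = 1.099500, f(m) = -4.026199 < 0 → root in [1.099500, 1.710000]
step 2: m = 1.404750, f(m) = -1.127318 < 0 → root in [1.404750, 1.710000]
step 3: m = 1.557375, f(m) = 0.605962 > 0 → root in [1.404750, 1.557375]
step 4: m = 1.481062, f(m) = -0.286553 < 0 → root in [1.481062, 1.557375]
Midpoint of [1.481062, 1.557375] = 1.519219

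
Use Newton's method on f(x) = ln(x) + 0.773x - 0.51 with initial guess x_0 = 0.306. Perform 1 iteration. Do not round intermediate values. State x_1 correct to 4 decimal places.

0.6667

f'(x) = 1/x + 0.773
x_0 = 0.306000: f = -1.457632, f' = 4.040974 → x_1 = 0.306000 - (-1.457632)/(4.040974) = 0.666713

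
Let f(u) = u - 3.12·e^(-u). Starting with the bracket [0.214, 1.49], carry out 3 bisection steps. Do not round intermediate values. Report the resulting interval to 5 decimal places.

[1.01150, 1.17100]

f(0.214000) = -2.304927, f(1.490000) = 0.786837 (opposite signs)
step 1: m = 0.852000, f(m) = -0.478870 < 0 → root in [0.852000, 1.490000]
step 2: m = 1.171000, f(m) = 0.203623 > 0 → root in [0.852000, 1.171000]
step 3: m = 1.011500, f(m) = -0.123160 < 0 → root in [1.011500, 1.171000]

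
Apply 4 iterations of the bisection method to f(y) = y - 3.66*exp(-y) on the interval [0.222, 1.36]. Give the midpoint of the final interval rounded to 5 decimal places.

1.18219

f(0.222000) = -2.709350, f(1.360000) = 0.420622 (opposite signs)
step 1: m = 0.791000, f(m) = -0.868412 < 0 → root in [0.791000, 1.360000]
step 2: m = 1.075500, f(m) = -0.173025 < 0 → root in [1.075500, 1.360000]
step 3: m = 1.217750, f(m) = 0.134774 > 0 → root in [1.075500, 1.217750]
step 4: m = 1.146625, f(m) = -0.016183 < 0 → root in [1.146625, 1.217750]
Midpoint of [1.146625, 1.217750] = 1.182188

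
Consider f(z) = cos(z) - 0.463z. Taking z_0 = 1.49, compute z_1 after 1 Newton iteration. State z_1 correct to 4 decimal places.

Newton update: z ← z − f(z)/f'(z).
f'(z) = -sin(z) - 0.463
z_0 = 1.490000: f = -0.609162, f' = -1.459738 → z_1 = 1.490000 - (-0.609162)/(-1.459738) = 1.072691

1.0727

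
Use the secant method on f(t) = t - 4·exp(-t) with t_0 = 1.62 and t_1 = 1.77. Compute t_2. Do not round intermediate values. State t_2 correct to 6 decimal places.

f(t_0) = 0.828405, f(t_1) = 1.088668
t_2 = 1.770000 - (1.088668)·(1.770000 - 1.620000)/(1.088668 - (0.828405)) = 1.142557; f(t_2) = -0.133453

1.142557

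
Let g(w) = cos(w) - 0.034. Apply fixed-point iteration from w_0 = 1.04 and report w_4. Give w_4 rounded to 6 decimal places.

0.779274

w_1 = g(1.040000) = 0.472220
w_2 = g(0.472220) = 0.856561
w_3 = g(0.856561) = 0.621040
w_4 = g(0.621040) = 0.779274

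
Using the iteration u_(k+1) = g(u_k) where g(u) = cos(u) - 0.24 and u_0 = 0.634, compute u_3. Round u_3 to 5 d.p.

u_1 = g(0.634000) = 0.565664
u_2 = g(0.565664) = 0.604233
u_3 = g(0.604233) = 0.582938

0.58294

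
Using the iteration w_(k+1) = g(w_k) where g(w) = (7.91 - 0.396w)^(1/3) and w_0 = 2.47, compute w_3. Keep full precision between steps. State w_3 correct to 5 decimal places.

w_1 = g(2.470000) = 1.906706
w_2 = g(1.906706) = 1.926943
w_3 = g(1.926943) = 1.926223

1.92622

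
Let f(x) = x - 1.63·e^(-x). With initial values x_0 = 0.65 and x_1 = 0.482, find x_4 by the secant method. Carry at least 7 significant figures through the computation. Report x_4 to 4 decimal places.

f(x_0) = -0.200935, f(x_1) = -0.524602
x_2 = 0.482000 - (-0.524602)·(0.482000 - 0.650000)/(-0.524602 - (-0.200935)) = 0.754295; f(x_2) = -0.012362
x_3 = 0.754295 - (-0.012362)·(0.754295 - 0.482000)/(-0.012362 - (-0.524602)) = 0.760867; f(x_3) = -0.000769
x_4 = 0.760867 - (-0.000769)·(0.760867 - 0.754295)/(-0.000769 - (-0.012362)) = 0.761303; f(x_4) = -0.000001

0.7613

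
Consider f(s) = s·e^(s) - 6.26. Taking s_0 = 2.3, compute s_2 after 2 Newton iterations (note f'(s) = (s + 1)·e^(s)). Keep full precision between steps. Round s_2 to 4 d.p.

1.5242

s_0 = 2.300000: f = 16.680620, f' = 32.914802 → s_1 = 2.300000 - (16.680620)/(32.914802) = 1.793218
s_1 = 1.793218: f = 4.515017, f' = 16.783776 → s_2 = 1.793218 - (4.515017)/(16.783776) = 1.524207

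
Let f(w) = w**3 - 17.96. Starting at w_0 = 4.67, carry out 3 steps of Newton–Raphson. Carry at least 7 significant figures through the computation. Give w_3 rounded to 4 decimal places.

f'(w) = 3w**2
w_0 = 4.670000: f = 83.887563, f' = 65.426700 → w_1 = 4.670000 - (83.887563)/(65.426700) = 3.387839
w_1 = 3.387839: f = 20.923763, f' = 34.432359 → w_2 = 3.387839 - (20.923763)/(34.432359) = 2.780162
w_2 = 2.780162: f = 3.528701, f' = 23.187897 → w_3 = 2.780162 - (3.528701)/(23.187897) = 2.627983

2.6280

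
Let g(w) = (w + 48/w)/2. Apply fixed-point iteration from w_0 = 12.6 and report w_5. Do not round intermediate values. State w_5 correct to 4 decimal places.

6.9282

w_1 = g(12.600000) = 8.204762
w_2 = g(8.204762) = 7.027512
w_3 = g(7.027512) = 6.928905
w_4 = g(6.928905) = 6.928203
w_5 = g(6.928203) = 6.928203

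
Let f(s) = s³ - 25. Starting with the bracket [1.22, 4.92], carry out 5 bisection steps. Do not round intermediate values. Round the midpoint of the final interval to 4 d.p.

2.8966

f(1.220000) = -23.184152, f(4.920000) = 94.095488 (opposite signs)
step 1: m = 3.070000, f(m) = 3.934443 > 0 → root in [1.220000, 3.070000]
step 2: m = 2.145000, f(m) = -15.130801 < 0 → root in [2.145000, 3.070000]
step 3: m = 2.607500, f(m) = -7.271461 < 0 → root in [2.607500, 3.070000]
step 4: m = 2.838750, f(m) = -2.123929 < 0 → root in [2.838750, 3.070000]
step 5: m = 2.954375, f(m) = 0.786765 > 0 → root in [2.838750, 2.954375]
Midpoint of [2.838750, 2.954375] = 2.896562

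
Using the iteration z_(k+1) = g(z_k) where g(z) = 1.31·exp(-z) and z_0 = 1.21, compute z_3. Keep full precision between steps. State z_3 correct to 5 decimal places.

z_1 = g(1.210000) = 0.390638
z_2 = g(0.390638) = 0.886378
z_3 = g(0.886378) = 0.539911

0.53991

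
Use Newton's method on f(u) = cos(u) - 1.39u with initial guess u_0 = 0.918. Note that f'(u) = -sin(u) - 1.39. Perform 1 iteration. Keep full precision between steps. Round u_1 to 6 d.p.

0.611914

u_0 = 0.918000: f = -0.668610, f' = -2.184388 → u_1 = 0.918000 - (-0.668610)/(-2.184388) = 0.611914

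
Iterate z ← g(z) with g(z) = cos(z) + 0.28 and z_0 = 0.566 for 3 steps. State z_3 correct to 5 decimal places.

z_1 = g(0.566000) = 1.124053
z_2 = g(1.124053) = 0.712031
z_3 = g(0.712031) = 1.037036

1.03704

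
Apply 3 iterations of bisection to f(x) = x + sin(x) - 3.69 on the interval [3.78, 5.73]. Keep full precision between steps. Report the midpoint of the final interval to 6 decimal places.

f(3.780000) = -0.505917, f(5.730000) = 1.514600 (opposite signs)
step 1: m = 4.755000, f(m) = 0.065908 > 0 → root in [3.780000, 4.755000]
step 2: m = 4.267500, f(m) = -0.325158 < 0 → root in [4.267500, 4.755000]
step 3: m = 4.511250, f(m) = -0.158590 < 0 → root in [4.511250, 4.755000]
Midpoint of [4.511250, 4.755000] = 4.633125

4.633125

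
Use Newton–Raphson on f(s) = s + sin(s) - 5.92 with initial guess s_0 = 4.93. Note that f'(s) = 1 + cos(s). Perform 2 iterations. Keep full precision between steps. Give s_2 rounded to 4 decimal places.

s_0 = 4.930000: f = -1.966416, f' = 1.215898 → s_1 = 4.930000 - (-1.966416)/(1.215898) = 6.547255
s_1 = 6.547255: f = 0.888266, f' = 1.965336 → s_2 = 6.547255 - (0.888266)/(1.965336) = 6.095288

6.0953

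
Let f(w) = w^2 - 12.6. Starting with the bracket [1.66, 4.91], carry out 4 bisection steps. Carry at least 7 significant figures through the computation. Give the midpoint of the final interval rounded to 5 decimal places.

f(1.660000) = -9.844400, f(4.910000) = 11.508100 (opposite signs)
step 1: m = 3.285000, f(m) = -1.808775 < 0 → root in [3.285000, 4.910000]
step 2: m = 4.097500, f(m) = 4.189506 > 0 → root in [3.285000, 4.097500]
step 3: m = 3.691250, f(m) = 1.025327 > 0 → root in [3.285000, 3.691250]
step 4: m = 3.488125, f(m) = -0.432984 < 0 → root in [3.488125, 3.691250]
Midpoint of [3.488125, 3.691250] = 3.589688

3.58969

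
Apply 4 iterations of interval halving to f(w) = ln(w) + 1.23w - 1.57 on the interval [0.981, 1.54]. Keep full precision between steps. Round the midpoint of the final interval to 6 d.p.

f(0.981000) = -0.382553, f(1.540000) = 0.755982 (opposite signs)
step 1: m = 1.260500, f(m) = 0.211923 > 0 → root in [0.981000, 1.260500]
step 2: m = 1.120750, f(m) = -0.077479 < 0 → root in [1.120750, 1.260500]
step 3: m = 1.190625, f(m) = 0.068947 > 0 → root in [1.120750, 1.190625]
step 4: m = 1.155687, f(m) = -0.003809 < 0 → root in [1.155687, 1.190625]
Midpoint of [1.155687, 1.190625] = 1.173156

1.173156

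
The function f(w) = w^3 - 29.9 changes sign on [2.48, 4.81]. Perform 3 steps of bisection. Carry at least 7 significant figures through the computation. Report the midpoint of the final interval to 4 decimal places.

f(2.480000) = -14.647008, f(4.810000) = 81.384641 (opposite signs)
step 1: m = 3.645000, f(m) = 18.527561 > 0 → root in [2.480000, 3.645000]
step 2: m = 3.062500, f(m) = -1.177100 < 0 → root in [3.062500, 3.645000]
step 3: m = 3.353750, f(m) = 7.821770 > 0 → root in [3.062500, 3.353750]
Midpoint of [3.062500, 3.353750] = 3.208125

3.2081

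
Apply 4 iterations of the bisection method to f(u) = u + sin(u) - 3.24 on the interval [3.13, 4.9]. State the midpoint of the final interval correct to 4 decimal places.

f(3.130000) = -0.098408, f(4.900000) = 0.677547 (opposite signs)
step 1: m = 4.015000, f(m) = 0.008478 > 0 → root in [3.130000, 4.015000]
step 2: m = 3.572500, f(m) = -0.085195 < 0 → root in [3.572500, 4.015000]
step 3: m = 3.793750, f(m) = -0.053152 < 0 → root in [3.793750, 4.015000]
step 4: m = 3.904375, f(m) = -0.026561 < 0 → root in [3.904375, 4.015000]
Midpoint of [3.904375, 4.015000] = 3.959688

3.9597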